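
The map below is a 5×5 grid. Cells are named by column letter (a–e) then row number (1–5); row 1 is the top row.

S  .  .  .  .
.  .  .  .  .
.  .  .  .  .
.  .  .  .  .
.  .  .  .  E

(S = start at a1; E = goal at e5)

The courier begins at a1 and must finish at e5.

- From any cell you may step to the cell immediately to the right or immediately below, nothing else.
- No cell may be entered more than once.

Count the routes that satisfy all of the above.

70

A right/down-only route from a1 to e5 makes exactly 4 down-moves and 4 right-moves in some order.
With no other constraints that would be C(8,4) = 70 routes.
That gives 70 routes.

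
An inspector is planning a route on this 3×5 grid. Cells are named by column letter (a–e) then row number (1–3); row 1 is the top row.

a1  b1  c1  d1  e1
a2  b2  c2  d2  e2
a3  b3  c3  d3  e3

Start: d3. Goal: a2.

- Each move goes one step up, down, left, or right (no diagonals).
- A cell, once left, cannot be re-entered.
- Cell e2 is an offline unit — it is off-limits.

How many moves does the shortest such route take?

4

The Manhattan distance from d3 to a2 is |3−2| + |4−1| = 4, so at least 4 moves are needed.
A route of 4 moves achieves this: d3 → d2 → c2 → b2 → a2.
Since 4 matches the lower bound, it is optimal.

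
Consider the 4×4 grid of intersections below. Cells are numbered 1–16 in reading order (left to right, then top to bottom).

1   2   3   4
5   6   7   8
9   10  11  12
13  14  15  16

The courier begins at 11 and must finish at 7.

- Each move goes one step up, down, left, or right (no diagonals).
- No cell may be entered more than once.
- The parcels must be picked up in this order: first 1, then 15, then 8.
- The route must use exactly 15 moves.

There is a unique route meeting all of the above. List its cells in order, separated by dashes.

The waypoints must appear in the order 1, 15, 8, with no cell reused.
Route from 11: left 1 to 10, up 2 to 2, left 1 to 1, down 3 to 13, right 3 to 16, up 3 to 4, left 1 to 3, down 1 to 7 — 15 moves in all.
Check: order respected (1 at step 4, 15 at step 9, 8 at step 12); 15 moves as required.

11 - 10 - 6 - 2 - 1 - 5 - 9 - 13 - 14 - 15 - 16 - 12 - 8 - 4 - 3 - 7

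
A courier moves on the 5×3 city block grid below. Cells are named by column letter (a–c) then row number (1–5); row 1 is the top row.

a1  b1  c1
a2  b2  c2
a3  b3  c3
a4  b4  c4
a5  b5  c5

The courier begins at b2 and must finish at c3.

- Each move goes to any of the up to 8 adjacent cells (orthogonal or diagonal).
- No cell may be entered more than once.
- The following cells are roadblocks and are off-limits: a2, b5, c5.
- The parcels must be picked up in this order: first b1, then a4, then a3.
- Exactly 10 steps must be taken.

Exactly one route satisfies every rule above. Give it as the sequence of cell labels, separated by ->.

The waypoints must appear in the order b1, a4, a3, with no cell reused.
Route from b2: up-left 1 to a1, right 2 to c1, down 1 to c2, down-left 2 to a4, up 1 to a3, down-right 1 to b4, right 1 to c4, up 1 to c3 — 10 moves in all.
Check: order respected (b1 at step 2, a4 at step 6, a3 at step 7); 10 moves as required.

b2 -> a1 -> b1 -> c1 -> c2 -> b3 -> a4 -> a3 -> b4 -> c4 -> c3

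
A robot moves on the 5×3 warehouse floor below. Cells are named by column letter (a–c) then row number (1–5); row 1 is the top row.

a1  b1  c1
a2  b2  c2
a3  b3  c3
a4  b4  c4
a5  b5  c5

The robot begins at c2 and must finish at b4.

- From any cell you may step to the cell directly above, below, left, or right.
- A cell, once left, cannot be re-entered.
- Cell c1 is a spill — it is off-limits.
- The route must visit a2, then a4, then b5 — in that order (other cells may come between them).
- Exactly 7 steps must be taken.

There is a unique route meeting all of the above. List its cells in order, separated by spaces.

c2 b2 a2 a3 a4 a5 b5 b4

The waypoints must appear in the order a2, a4, b5, with no cell reused.
Route from c2: left 2 to a2, down 3 to a5, right 1 to b5, up 1 to b4 — 7 moves in all.
Check: order respected (a2 at step 2, a4 at step 4, b5 at step 6); 7 moves as required.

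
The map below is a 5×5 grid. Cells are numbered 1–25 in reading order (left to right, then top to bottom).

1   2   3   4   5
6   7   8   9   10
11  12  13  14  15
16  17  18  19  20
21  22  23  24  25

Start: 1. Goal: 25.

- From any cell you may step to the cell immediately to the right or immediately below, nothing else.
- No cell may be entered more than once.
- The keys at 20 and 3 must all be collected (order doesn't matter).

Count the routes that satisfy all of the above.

A right/down-only route from 1 to 25 makes exactly 4 down-moves and 4 right-moves in some order.
With no other constraints that would be C(8,4) = 70 routes.
A monotone route can only reach the required cells in the order 3, 20, so split there and multiply the segment counts: 1→3: 1; 3→20: 10; 20→25: 1; product = 10.
That gives 10 routes.

10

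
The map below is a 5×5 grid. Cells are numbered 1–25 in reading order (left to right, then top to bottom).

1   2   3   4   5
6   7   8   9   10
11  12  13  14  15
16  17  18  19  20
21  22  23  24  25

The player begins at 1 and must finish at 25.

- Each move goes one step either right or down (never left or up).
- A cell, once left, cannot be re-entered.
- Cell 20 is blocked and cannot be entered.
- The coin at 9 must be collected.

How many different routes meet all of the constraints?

A right/down-only route from 1 to 25 makes exactly 4 down-moves and 4 right-moves in some order.
With no other constraints that would be C(8,4) = 70 routes.
Split at 9 and multiply the segment counts (each segment already excludes blocked cells): 1→9: 4; 9→25: 1; product = 4.
That gives 4 routes.

4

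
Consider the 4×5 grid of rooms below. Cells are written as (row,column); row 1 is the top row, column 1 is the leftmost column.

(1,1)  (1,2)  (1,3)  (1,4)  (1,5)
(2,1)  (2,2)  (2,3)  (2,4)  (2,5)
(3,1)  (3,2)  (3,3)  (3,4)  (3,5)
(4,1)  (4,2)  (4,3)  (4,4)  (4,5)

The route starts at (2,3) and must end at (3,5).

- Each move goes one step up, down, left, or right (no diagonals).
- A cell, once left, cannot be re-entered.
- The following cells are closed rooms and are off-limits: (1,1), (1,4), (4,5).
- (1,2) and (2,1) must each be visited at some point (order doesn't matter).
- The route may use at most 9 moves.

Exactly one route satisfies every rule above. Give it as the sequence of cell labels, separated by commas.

The 9-move cap with required stops at (1,2), (2,1) leaves no slack for detours.
Route from (2,3): up 1 to (1,3), left 1 to (1,2), down 1 to (2,2), left 1 to (2,1), down 1 to (3,1), right 4 to (3,5) — 9 moves in all.
Check: all required cells visited; 9 ≤ 9 moves.

(2,3), (1,3), (1,2), (2,2), (2,1), (3,1), (3,2), (3,3), (3,4), (3,5)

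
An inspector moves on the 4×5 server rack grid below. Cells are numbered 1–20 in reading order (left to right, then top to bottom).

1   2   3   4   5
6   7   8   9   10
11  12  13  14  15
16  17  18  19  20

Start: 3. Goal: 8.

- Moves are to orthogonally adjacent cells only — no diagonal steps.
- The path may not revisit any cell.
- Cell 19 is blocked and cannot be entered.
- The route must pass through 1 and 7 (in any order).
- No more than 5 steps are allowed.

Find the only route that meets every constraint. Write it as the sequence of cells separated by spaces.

The budget equals the shortest possible length, so every move has to be on a shortest route through the required cells.
Route from 3: left 2 to 1, down 1 to 6, right 2 to 8 — 5 moves in all.
Check: all required cells visited; 5 ≤ 5 moves.

3 2 1 6 7 8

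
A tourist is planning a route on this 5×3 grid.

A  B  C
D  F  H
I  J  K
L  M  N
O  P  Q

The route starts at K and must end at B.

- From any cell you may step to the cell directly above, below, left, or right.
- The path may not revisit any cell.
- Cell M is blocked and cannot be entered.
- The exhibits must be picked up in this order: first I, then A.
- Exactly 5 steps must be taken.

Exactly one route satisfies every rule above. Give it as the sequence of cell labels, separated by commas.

The waypoints must appear in the order I, A, with no cell reused.
Route from K: 2× left (reaching I), 2× up (reaching A), right to B — 5 moves in all.
Check: order respected (I at step 2, A at step 4); 5 moves as required.

K, J, I, D, A, B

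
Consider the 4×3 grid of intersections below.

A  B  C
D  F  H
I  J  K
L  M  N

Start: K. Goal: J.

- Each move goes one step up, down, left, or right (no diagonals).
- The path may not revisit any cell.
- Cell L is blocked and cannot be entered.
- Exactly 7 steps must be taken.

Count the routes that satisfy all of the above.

4

Need simple routes of exactly 7 moves from K to J (Manhattan distance 1, so 3 moves are spent on a detour and 3 undoing it).
Enumerating: K H C B F D I J | K H C B A D I J | K H C B A D F J | K H F B A D I J.
That gives 4 routes.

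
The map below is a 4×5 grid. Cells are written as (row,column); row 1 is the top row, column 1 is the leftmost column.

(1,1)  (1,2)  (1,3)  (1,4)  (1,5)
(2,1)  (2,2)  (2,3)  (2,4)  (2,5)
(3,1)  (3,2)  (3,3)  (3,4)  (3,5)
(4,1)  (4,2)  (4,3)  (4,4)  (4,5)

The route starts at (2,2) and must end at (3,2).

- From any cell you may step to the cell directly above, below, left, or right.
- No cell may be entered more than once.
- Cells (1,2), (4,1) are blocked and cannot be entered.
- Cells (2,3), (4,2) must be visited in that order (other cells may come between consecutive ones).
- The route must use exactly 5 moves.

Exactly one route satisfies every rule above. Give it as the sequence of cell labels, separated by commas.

(2,2), (2,3), (3,3), (4,3), (4,2), (3,2)

The waypoints must appear in the order (2,3), (4,2), with no cell reused.
Route from (2,2): right 1 to (2,3), down 2 to (4,3), left 1 to (4,2), up 1 to (3,2) — 5 moves in all.
Check: order respected ((2,3) at step 1, (4,2) at step 4); 5 moves as required.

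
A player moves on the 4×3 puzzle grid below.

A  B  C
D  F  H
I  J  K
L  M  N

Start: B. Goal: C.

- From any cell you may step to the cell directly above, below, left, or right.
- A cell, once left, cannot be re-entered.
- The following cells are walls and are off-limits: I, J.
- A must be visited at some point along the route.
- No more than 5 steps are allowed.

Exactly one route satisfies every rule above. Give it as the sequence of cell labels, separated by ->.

B -> A -> D -> F -> H -> C

Any route must reach A and still end at C within 5 moves, so the order of the required stops is forced.
Route from B: left 1 to A, down 1 to D, right 2 to H, up 1 to C — 5 moves in all.
Check: all required cells visited; 5 ≤ 5 moves.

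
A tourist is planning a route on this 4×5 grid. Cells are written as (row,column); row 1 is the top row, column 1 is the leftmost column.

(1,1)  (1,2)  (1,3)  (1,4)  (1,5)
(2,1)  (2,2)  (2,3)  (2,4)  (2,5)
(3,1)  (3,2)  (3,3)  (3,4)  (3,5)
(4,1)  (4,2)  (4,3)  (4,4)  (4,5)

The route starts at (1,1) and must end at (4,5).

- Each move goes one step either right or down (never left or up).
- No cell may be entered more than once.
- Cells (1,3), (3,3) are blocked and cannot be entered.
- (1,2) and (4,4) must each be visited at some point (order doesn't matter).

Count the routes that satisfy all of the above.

2

A right/down-only route from (1,1) to (4,5) makes exactly 3 down-moves and 4 right-moves in some order.
With no other constraints that would be C(7,3) = 35 routes.
A monotone route can only reach the required cells in the order (1,2), (4,4), so split there and multiply the segment counts (each segment already excludes blocked cells): (1,1)→(1,2): 1; (1,2)→(4,4): 2; (4,4)→(4,5): 1; product = 2.
That gives 2 routes.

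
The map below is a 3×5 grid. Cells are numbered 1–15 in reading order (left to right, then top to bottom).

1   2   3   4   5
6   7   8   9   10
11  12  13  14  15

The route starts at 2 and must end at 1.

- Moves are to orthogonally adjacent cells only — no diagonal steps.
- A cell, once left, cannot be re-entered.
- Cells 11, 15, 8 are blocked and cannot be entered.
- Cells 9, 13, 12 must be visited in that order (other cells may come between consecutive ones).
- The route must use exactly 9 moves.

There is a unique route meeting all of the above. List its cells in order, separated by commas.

The waypoints must appear in the order 9, 13, 12, with no cell reused.
Route from 2: right 2 to 4, down 2 to 14, left 2 to 12, up 1 to 7, left 1 to 6, up 1 to 1 — 9 moves in all.
Check: order respected (9 at step 3, 13 at step 5, 12 at step 6); 9 moves as required.

2, 3, 4, 9, 14, 13, 12, 7, 6, 1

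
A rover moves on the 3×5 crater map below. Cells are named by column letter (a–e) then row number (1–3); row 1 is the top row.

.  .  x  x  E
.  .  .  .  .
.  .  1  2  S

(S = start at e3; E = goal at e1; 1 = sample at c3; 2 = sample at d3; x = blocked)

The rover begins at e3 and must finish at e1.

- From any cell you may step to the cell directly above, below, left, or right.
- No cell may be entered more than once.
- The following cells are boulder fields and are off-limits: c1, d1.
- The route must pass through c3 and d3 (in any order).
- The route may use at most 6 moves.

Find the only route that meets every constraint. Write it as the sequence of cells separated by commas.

e3, d3, c3, c2, d2, e2, e1

The 6-move cap with required stops at c3, d3 leaves no slack for detours.
Route from e3: left 2 to c3, up 1 to c2, right 2 to e2, up 1 to e1 — 6 moves in all.
Check: all required cells visited; 6 ≤ 6 moves.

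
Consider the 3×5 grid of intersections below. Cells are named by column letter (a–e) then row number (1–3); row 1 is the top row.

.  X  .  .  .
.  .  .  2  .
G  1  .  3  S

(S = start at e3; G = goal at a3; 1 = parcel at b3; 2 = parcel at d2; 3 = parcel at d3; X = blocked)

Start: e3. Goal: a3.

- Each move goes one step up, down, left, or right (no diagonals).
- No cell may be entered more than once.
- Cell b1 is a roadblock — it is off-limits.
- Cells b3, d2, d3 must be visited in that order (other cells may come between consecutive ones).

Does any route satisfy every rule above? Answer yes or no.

no

Ignoring the required order, 17 revisit-free routes from e3 to a3 pass through all of b3, d2, and d3; the waypoint orders that occur are d3 → d2 → b3 (9); d2 → d3 → b3 (8) — never b3 → d2 → d3.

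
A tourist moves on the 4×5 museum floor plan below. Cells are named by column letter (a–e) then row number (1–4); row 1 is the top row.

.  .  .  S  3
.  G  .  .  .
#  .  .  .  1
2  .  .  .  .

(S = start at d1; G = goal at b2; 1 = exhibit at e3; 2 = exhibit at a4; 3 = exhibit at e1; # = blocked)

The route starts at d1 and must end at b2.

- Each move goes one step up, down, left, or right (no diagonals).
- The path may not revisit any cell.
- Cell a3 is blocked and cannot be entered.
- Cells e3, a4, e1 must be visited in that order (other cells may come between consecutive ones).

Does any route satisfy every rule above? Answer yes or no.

a4 must be visited but has only one open neighbour (b4), and it is neither the start nor the goal — the route would have to enter and leave through b4, re-entering it.

no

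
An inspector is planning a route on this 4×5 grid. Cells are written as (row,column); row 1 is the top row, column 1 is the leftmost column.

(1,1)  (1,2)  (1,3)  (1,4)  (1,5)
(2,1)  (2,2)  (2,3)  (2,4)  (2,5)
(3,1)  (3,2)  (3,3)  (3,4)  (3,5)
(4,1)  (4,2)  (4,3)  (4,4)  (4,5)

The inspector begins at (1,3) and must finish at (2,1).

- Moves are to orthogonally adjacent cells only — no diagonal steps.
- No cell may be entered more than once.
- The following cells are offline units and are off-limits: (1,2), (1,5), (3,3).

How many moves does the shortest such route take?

3

The Manhattan distance from (1,3) to (2,1) is |1−2| + |3−1| = 3, so at least 3 moves are needed.
A route of 3 moves achieves this: (1,3) → (2,3) → (2,2) → (2,1).
Since 3 matches the lower bound, it is optimal.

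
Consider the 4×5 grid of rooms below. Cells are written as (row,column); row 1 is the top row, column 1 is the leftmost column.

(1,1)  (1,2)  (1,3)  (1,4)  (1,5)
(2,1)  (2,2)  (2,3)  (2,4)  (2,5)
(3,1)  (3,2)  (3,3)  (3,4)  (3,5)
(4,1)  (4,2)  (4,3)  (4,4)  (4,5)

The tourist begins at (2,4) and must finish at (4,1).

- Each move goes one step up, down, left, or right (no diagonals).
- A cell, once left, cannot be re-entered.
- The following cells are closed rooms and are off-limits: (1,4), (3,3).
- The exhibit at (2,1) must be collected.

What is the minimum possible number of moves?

Any route passes through (2,1) somewhere between (2,4) and (4,1). Summing Manhattan distances along the two legs ((2,4) → (2,1) → (4,1)) gives a lower bound of 3 + 2 = 5 moves.
A route of 5 moves achieves this: (2,4) → (2,3) → (2,2) → (2,1) → (3,1) → (4,1).
Since 5 matches the lower bound, it is optimal.

5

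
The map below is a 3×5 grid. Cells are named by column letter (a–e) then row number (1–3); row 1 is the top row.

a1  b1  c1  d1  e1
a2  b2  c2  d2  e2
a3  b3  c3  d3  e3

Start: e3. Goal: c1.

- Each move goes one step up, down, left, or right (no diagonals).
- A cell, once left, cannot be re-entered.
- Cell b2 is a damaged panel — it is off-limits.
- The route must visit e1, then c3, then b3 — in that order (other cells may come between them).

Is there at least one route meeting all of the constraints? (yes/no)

yes

One route that works: e3 → e2 → e1 → d1 → d2 → d3 → c3 → b3 → a3 → a2 → a1 → b1 → c1.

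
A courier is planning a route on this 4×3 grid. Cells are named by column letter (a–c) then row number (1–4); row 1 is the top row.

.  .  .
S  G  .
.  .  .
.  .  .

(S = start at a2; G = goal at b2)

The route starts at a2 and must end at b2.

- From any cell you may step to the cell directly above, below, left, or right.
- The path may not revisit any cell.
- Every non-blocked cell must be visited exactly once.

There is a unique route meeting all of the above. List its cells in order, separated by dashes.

a2 - a1 - b1 - c1 - c2 - c3 - c4 - b4 - a4 - a3 - b3 - b2

Need to visit all 12 open cells exactly once, starting at a2 and ending at b2.
Cell c1 has only two open neighbours (c2 and b1), so the path must pass straight through it: one of those is the cell it's entered from and the other is where it exits.
Route from a2: up to a1, 2× right (reaching c1), 3× down (reaching c4), 2× left (reaching a4), up to a3, right to b3, up to b2 — 11 moves in all.
Check: all 12 open cells covered.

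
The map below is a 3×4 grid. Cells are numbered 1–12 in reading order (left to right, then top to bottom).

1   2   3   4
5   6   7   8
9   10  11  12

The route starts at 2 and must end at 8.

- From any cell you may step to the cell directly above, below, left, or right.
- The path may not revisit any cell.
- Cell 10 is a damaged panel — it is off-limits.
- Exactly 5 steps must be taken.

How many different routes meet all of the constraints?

Need simple routes of exactly 5 moves from 2 to 8 (Manhattan distance 3, so 1 moves are spent on a detour and 1 undoing it).
Enumerating: 2 6 7 3 4 8 | 2 6 7 11 12 8 | 2 1 5 6 7 8 | 2 3 7 11 12 8.
That gives 4 routes.

4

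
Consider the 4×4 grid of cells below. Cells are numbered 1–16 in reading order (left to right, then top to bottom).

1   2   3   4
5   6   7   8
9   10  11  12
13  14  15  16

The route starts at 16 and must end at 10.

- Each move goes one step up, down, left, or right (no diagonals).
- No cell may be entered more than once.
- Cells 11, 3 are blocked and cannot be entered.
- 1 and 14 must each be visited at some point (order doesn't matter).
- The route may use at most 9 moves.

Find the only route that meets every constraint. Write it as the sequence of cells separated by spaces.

The 9-move cap with required stops at 1, 14 leaves no slack for detours.
Route from 16: 3× left (reaching 13), 3× up (reaching 1), right to 2, 2× down (reaching 10) — 9 moves in all.
Check: all required cells visited; 9 ≤ 9 moves.

16 15 14 13 9 5 1 2 6 10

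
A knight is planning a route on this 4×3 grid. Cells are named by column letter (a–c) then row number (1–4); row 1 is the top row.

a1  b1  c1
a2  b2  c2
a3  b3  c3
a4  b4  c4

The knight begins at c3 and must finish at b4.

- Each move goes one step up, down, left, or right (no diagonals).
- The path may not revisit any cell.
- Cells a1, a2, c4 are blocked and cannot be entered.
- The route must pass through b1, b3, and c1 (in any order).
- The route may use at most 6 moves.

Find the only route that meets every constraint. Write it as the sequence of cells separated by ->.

c3 -> c2 -> c1 -> b1 -> b2 -> b3 -> b4

Any route must reach b1, b3, and c1 and still end at b4 within 6 moves, so the order of the required stops is forced.
Route from c3: up 2 to c1, left 1 to b1, down 3 to b4 — 6 moves in all.
Check: all required cells visited; 6 ≤ 6 moves.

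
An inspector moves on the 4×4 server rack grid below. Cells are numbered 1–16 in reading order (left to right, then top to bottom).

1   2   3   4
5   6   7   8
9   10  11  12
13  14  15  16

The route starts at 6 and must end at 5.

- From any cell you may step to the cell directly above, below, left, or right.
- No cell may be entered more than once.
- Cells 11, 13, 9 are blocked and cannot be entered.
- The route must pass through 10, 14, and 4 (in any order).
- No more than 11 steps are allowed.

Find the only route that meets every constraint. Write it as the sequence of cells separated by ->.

Any route must reach 10, 14, and 4 and still end at 5 within 11 moves, so the order of the required stops is forced.
Route from 6: down 2 to 14, right 2 to 16, up 3 to 4, left 3 to 1, down 1 to 5 — 11 moves in all.
Check: all required cells visited; 11 ≤ 11 moves.

6 -> 10 -> 14 -> 15 -> 16 -> 12 -> 8 -> 4 -> 3 -> 2 -> 1 -> 5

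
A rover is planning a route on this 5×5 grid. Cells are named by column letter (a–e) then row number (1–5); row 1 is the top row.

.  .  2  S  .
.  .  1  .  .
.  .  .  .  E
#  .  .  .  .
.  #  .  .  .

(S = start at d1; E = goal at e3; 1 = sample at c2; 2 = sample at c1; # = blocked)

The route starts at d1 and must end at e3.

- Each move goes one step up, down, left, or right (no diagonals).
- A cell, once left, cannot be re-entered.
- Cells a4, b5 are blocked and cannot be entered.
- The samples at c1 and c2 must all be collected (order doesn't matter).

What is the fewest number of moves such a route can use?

5

Any route passes through c1 and c2 in some order between d1 and e3. Summing Manhattan distances along each leg and taking the cheapest ordering (d1 → c1 → c2 → e3) gives a lower bound of 1 + 1 + 3 = 5 moves.
A route of 5 moves achieves this: d1 → c1 → c2 → c3 → d3 → e3.
Since 5 matches the lower bound, it is optimal.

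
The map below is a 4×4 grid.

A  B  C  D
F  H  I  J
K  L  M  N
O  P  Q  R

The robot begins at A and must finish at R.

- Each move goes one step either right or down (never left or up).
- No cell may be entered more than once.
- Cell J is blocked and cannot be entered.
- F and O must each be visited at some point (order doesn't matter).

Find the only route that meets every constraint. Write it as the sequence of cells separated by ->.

A -> F -> K -> O -> P -> Q -> R

Moves only go right or down, so the column and row indices never decrease.
Route from A: down 3 to O, right 3 to R — 6 moves in all.
Check: all required cells visited.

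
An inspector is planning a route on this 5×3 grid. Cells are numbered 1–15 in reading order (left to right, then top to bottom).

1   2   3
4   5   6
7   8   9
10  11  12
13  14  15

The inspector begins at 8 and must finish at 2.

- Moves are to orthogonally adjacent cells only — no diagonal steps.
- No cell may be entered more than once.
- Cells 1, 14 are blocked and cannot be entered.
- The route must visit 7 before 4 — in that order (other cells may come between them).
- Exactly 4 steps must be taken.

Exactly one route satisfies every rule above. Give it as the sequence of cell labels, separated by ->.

The waypoints must appear in the order 7, 4, with no cell reused.
Route from 8: left to 7, up to 4, right to 5, up to 2 — 4 moves in all.
Check: order respected (7 at step 1, 4 at step 2); 4 moves as required.

8 -> 7 -> 4 -> 5 -> 2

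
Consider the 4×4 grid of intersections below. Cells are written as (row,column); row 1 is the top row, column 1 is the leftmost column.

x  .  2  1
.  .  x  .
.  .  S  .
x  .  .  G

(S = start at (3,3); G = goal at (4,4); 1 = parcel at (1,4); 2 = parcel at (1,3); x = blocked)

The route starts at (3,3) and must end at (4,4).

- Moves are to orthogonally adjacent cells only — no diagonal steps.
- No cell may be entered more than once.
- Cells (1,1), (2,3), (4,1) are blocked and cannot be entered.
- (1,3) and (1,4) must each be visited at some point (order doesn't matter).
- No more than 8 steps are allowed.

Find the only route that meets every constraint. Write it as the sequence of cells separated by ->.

Any route must reach (1,3) and (1,4) and still end at (4,4) within 8 moves, so the order of the required stops is forced.
Route from (3,3): left 1 to (3,2), up 2 to (1,2), right 2 to (1,4), down 3 to (4,4) — 8 moves in all.
Check: all required cells visited; 8 ≤ 8 moves.

(3,3) -> (3,2) -> (2,2) -> (1,2) -> (1,3) -> (1,4) -> (2,4) -> (3,4) -> (4,4)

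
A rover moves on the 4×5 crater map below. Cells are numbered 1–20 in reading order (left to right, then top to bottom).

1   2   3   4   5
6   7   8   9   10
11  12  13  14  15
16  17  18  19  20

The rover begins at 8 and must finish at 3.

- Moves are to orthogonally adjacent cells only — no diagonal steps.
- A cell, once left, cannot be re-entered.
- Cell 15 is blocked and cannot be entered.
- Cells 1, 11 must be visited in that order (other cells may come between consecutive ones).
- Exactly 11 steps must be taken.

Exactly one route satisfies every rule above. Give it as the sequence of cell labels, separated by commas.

The waypoints must appear in the order 1, 11, with no cell reused.
Route from 8: left 1 to 7, up 1 to 2, left 1 to 1, down 2 to 11, right 3 to 14, up 2 to 4, left 1 to 3 — 11 moves in all.
Check: order respected (1 at step 3, 11 at step 5); 11 moves as required.

8, 7, 2, 1, 6, 11, 12, 13, 14, 9, 4, 3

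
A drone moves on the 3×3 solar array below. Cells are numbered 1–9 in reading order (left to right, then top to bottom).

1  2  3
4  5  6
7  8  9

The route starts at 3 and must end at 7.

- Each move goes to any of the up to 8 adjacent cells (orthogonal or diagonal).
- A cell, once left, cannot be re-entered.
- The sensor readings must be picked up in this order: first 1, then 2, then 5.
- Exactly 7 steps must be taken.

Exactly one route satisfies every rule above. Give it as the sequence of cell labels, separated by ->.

3 -> 6 -> 8 -> 4 -> 1 -> 2 -> 5 -> 7

The waypoints must appear in the order 1, 2, 5, with no cell reused.
Route from 3: down 1 to 6, down-left 1 to 8, up-left 1 to 4, up 1 to 1, right 1 to 2, down 1 to 5, down-left 1 to 7 — 7 moves in all.
Check: order respected (1 at step 4, 2 at step 5, 5 at step 6); 7 moves as required.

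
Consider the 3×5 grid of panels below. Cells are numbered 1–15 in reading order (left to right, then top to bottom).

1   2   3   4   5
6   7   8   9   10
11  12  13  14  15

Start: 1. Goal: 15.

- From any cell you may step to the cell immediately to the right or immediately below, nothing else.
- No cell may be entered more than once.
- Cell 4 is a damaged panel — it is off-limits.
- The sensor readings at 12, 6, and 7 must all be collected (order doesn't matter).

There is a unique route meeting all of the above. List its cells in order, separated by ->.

Moves only go right or down, so the column and row indices never decrease.
Route from 1: down to 6, right to 7, down to 12, 3× right (reaching 15) — 6 moves in all.
Check: all required cells visited.

1 -> 6 -> 7 -> 12 -> 13 -> 14 -> 15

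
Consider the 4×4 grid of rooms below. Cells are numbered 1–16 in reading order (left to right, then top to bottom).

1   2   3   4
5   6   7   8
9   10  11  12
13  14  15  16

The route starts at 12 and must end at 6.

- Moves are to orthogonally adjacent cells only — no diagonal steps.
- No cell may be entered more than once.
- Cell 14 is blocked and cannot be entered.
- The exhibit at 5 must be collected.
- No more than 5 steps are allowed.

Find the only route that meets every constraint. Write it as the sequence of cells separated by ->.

12 -> 11 -> 10 -> 9 -> 5 -> 6

The 5-move cap with required stops at 5 leaves no slack for detours.
Route from 12: left 3 to 9, up 1 to 5, right 1 to 6 — 5 moves in all.
Check: all required cells visited; 5 ≤ 5 moves.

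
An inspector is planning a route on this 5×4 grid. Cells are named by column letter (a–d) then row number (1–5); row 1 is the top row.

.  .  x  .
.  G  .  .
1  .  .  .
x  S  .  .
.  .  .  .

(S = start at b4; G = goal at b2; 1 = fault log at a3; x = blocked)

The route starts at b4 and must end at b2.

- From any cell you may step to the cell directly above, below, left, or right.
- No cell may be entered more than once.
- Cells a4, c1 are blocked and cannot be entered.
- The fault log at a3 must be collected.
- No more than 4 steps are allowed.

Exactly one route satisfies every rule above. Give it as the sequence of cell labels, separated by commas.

Any route must reach a3 and still end at b2 within 4 moves, so the order of the required stops is forced.
Route from b4: up 1 to b3, left 1 to a3, up 1 to a2, right 1 to b2 — 4 moves in all.
Check: all required cells visited; 4 ≤ 4 moves.

b4, b3, a3, a2, b2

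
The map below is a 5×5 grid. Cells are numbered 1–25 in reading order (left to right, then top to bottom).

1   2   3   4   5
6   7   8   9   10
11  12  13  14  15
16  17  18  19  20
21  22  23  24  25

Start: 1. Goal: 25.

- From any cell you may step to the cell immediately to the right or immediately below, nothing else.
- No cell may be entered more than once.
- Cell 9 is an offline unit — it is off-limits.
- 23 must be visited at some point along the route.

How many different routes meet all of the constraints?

15

A right/down-only route from 1 to 25 makes exactly 4 down-moves and 4 right-moves in some order.
With no other constraints that would be C(8,4) = 70 routes.
Split at 23 and multiply the segment counts (each segment already excludes blocked cells): 1→23: 15; 23→25: 1; product = 15.
That gives 15 routes.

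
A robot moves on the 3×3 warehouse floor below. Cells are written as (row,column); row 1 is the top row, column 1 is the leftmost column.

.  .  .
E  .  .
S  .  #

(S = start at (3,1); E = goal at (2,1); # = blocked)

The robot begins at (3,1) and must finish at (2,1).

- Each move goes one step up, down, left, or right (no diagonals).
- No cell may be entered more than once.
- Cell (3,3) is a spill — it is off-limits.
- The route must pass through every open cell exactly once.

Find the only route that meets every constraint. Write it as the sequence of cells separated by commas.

(3,1), (3,2), (2,2), (2,3), (1,3), (1,2), (1,1), (2,1)

Need to visit all 8 open cells exactly once, starting at (3,1) and ending at (2,1).
Route from (3,1): right to (3,2), up to (2,2), right to (2,3), up to (1,3), 2× left (reaching (1,1)), down to (2,1) — 7 moves in all.
Check: all 8 open cells covered.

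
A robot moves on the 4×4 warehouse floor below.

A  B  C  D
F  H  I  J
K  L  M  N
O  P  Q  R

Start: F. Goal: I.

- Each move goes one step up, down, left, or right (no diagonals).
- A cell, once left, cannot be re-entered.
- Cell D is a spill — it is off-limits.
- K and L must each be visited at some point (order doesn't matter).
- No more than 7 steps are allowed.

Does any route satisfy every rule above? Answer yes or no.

One route that works: F → K → L → H → I.

yes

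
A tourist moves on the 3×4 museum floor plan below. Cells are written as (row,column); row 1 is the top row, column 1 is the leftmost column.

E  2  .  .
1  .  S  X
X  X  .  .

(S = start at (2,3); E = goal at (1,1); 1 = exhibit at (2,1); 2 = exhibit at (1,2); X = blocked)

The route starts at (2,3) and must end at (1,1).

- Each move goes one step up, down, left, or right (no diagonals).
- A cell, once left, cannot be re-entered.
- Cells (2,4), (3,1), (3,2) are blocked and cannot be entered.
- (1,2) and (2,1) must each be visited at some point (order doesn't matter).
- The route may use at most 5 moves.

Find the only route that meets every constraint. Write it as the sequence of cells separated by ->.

Any route must reach (1,2) and (2,1) and still end at (1,1) within 5 moves, so the order of the required stops is forced.
Route from (2,3): up 1 to (1,3), left 1 to (1,2), down 1 to (2,2), left 1 to (2,1), up 1 to (1,1) — 5 moves in all.
Check: all required cells visited; 5 ≤ 5 moves.

(2,3) -> (1,3) -> (1,2) -> (2,2) -> (2,1) -> (1,1)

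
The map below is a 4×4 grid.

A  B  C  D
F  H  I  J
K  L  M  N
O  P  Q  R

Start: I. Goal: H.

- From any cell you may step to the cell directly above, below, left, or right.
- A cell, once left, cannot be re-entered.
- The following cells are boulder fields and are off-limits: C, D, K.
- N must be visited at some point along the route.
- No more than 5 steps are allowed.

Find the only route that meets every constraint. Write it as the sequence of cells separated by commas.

I, J, N, M, L, H

The 5-move cap with required stops at N leaves no slack for detours.
Route from I: right 1 to J, down 1 to N, left 2 to L, up 1 to H — 5 moves in all.
Check: all required cells visited; 5 ≤ 5 moves.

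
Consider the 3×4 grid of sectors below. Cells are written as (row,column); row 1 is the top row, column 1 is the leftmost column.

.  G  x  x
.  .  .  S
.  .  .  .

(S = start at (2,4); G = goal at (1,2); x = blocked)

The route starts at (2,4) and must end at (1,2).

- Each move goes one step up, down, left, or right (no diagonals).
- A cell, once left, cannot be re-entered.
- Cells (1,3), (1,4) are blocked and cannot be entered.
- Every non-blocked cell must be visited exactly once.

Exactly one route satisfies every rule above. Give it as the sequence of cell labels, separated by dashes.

Need to visit all 10 open cells exactly once, starting at (2,4) and ending at (1,2).
Cell (3,1) has only two open neighbours ((2,1) and (3,2)), so the path must pass straight through it: one of those is the cell it's entered from and the other is where it exits.
Route from (2,4): down 1 to (3,4), left 1 to (3,3), up 1 to (2,3), left 1 to (2,2), down 1 to (3,2), left 1 to (3,1), up 2 to (1,1), right 1 to (1,2) — 9 moves in all.
Check: all 10 open cells covered.

(2,4) - (3,4) - (3,3) - (2,3) - (2,2) - (3,2) - (3,1) - (2,1) - (1,1) - (1,2)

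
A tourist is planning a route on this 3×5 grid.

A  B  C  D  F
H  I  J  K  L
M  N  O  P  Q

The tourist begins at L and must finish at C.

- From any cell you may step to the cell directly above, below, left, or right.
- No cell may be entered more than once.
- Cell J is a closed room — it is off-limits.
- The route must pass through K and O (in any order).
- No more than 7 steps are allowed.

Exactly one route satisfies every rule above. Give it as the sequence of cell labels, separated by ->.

L -> K -> P -> O -> N -> I -> B -> C

The 7-move cap with required stops at K, O leaves no slack for detours.
Route from L: left to K, down to P, 2× left (reaching N), 2× up (reaching B), right to C — 7 moves in all.
Check: all required cells visited; 7 ≤ 7 moves.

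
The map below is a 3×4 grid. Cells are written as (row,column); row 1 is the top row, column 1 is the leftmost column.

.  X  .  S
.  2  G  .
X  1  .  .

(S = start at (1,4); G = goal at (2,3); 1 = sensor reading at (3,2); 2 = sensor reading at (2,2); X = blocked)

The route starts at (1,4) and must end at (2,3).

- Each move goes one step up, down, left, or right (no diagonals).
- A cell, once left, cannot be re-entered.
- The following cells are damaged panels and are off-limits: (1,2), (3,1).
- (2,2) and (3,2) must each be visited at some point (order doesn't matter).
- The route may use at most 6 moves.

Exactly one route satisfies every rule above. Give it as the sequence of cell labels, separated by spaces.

(1,4) (2,4) (3,4) (3,3) (3,2) (2,2) (2,3)

The 6-move cap with required stops at (2,2), (3,2) leaves no slack for detours.
Route from (1,4): down 2 to (3,4), left 2 to (3,2), up 1 to (2,2), right 1 to (2,3) — 6 moves in all.
Check: all required cells visited; 6 ≤ 6 moves.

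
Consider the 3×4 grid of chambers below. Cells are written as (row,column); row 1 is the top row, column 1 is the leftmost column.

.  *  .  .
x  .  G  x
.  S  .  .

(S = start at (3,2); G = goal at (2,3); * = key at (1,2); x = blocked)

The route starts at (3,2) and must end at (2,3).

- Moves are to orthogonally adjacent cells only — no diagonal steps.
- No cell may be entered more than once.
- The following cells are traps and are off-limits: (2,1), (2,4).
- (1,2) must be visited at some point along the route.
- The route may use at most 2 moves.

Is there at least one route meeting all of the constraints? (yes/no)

no

Even ignoring the no-revisit rule, getting from (3,2) to (2,3) via (1,2) needs at least 2 + 2 = 4 moves (Manhattan distance per leg), which exceeds the 2-move limit.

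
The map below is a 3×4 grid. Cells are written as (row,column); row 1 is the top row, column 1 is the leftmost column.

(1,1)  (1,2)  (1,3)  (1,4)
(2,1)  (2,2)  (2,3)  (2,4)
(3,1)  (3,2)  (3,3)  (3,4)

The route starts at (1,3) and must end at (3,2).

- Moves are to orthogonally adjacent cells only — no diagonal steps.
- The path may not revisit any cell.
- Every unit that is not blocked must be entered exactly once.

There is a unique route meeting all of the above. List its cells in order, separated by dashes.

(1,3) - (1,4) - (2,4) - (3,4) - (3,3) - (2,3) - (2,2) - (1,2) - (1,1) - (2,1) - (3,1) - (3,2)

Need to visit all 12 open cells exactly once, starting at (1,3) and ending at (3,2).
Cell (3,4) has only two open neighbours ((2,4) and (3,3)), so the path must pass straight through it: one of those is the cell it's entered from and the other is where it exits.
Route from (1,3): right 1 to (1,4), down 2 to (3,4), left 1 to (3,3), up 1 to (2,3), left 1 to (2,2), up 1 to (1,2), left 1 to (1,1), down 2 to (3,1), right 1 to (3,2) — 11 moves in all.
Check: all 12 open cells covered.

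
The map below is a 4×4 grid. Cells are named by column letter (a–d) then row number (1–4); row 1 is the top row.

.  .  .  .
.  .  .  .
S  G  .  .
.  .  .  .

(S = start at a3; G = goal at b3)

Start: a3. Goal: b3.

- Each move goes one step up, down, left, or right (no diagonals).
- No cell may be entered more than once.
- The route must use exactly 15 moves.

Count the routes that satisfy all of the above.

Need simple routes of exactly 15 moves from a3 to b3 (Manhattan distance 1, so 7 moves are spent on a detour and 7 undoing it).
Enumerating: a3 a4 b4 c4 d4 d3 d2 d1 c1 b1 a1 a2 b2 c2 c3 b3 | a3 a4 b4 c4 d4 d3 c3 c2 d2 d1 c1 b1 a1 a2 b2 b3.
That gives 2 routes.

2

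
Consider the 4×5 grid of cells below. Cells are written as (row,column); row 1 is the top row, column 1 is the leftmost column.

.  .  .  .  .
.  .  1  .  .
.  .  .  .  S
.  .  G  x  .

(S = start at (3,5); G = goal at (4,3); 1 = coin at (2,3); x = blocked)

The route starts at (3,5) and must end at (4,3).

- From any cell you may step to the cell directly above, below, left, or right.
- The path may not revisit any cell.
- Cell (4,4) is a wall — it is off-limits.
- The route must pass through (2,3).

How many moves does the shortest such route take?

Any route passes through (2,3) somewhere between (3,5) and (4,3). Summing Manhattan distances along the two legs ((3,5) → (2,3) → (4,3)) gives a lower bound of 3 + 2 = 5 moves.
A route of 5 moves achieves this: (3,5) → (2,5) → (2,4) → (2,3) → (3,3) → (4,3).
Since 5 matches the lower bound, it is optimal.

5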